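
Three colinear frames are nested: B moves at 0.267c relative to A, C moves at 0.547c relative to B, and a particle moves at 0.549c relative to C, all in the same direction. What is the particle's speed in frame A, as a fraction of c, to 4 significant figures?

Compose boost 2: (0.547 + 0.267)/(1 + 0.547×0.267) = 0.8140/1.14605 = 0.710266
Compose boost 3: (0.549 + 0.710266)/(1 + 0.549×0.710266) = 1.25927/1.38994 = 0.9060

u ≈ 0.9060c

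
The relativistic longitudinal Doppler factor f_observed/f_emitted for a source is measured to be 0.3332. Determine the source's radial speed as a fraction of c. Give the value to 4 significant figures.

f_obs/f_src = √((1−β)/(1+β)) = 0.3332  ⇒  (1−β)/(1+β) = 0.111022
β = |1 − D²|/(1 + D²) = |1 − 0.111022|/(1 + 0.111022) = 0.8001

β ≈ 0.8001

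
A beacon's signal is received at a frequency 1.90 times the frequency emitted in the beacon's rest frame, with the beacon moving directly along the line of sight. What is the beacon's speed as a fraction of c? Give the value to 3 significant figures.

f_obs/f_src = √((1+β)/(1−β)) = 1.90  ⇒  (1+β)/(1−β) = 3.6100
β = |1 − D²|/(1 + D²) = |1 − 3.6100|/(1 + 3.6100) = 0.566

β ≈ 0.566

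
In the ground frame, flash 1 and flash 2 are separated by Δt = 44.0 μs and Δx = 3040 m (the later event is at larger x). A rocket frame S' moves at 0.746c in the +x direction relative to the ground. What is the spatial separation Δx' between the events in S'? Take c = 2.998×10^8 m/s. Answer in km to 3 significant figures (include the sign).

γ = 1/√(1 − 0.746²) = 1.5016
Δx' = γ(Δx − vΔt) = 1.5016 × (3040 m − 0.746×(2.998×10^8 m/s)×44.0×10^-6 s)
= 1.5016 × (-6800.6 m) = -10.2 km

Δx' ≈ -10.2 km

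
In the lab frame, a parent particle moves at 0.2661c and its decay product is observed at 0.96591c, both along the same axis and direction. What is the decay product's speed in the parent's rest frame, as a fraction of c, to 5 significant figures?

Inverse velocity addition: u' = (u − v)/(1 − uv/c²)
= (0.96591 − 0.2661)/(1 − 0.96591×0.2661) = 0.69981/0.7429713 = 0.94191

u' ≈ 0.94191c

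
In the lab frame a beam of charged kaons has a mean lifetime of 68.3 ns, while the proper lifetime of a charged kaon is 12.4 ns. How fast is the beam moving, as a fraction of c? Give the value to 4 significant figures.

β ≈ 0.9834

γ = Δt/τ₀ = 68.3/12.4 = 5.50806
β = √(1 − 1/γ²) = √(1 − 1/5.50806²) = 0.9834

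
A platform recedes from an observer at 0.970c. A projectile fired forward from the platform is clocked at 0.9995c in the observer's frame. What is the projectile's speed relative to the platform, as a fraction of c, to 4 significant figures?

u' ≈ 0.9677c

Inverse velocity addition: u' = (u − v)/(1 − uv/c²)
= (0.9995 − 0.970)/(1 − 0.9995×0.970) = 0.02950/0.0304850 = 0.9677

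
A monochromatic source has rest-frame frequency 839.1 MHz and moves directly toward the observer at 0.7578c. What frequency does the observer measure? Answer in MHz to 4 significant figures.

Relativistic Doppler: f_obs = f_src √((1+β)/(1−β))
= 839.1 × √(1.75780/0.242200) = 839.1 × 2.69400 = 2261 MHz

f_obs ≈ 2261 MHz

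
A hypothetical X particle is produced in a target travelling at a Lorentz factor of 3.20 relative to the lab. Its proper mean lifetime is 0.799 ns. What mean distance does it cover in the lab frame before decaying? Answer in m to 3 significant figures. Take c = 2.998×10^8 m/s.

d ≈ 0.728 m

β = √(1 − 1/γ²) = √(1 − 1/3.20²) = 0.94992
Dilated lifetime: Δt = γτ₀ = 3.20 × 0.799 ns = 2.5568 ns
d = vΔt = 0.94992c × 2.5568 ns = 2.8479×10^8 m/s × 2.5568×10^-9 s = 0.728 m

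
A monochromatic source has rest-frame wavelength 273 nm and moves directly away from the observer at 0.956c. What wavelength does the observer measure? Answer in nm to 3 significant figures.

Relativistic Doppler: λ_obs = λ_src √((1+β)/(1−β))
= 273 × √(1.9560/0.044000) = 273 × 6.6674 = 1820 nm

λ_obs ≈ 1820 nm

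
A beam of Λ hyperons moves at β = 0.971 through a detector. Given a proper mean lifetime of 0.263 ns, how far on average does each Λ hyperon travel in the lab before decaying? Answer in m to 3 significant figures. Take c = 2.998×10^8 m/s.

d ≈ 0.320 m

γ = 1/√(1 − 0.971²) = 4.1827
Dilated lifetime: Δt = γτ₀ = 4.1827 × 0.263 ns = 1.1001 ns
d = vΔt = 0.971c × 1.1001 ns = 2.9111×10^8 m/s × 1.1001×10^-9 s = 0.320 m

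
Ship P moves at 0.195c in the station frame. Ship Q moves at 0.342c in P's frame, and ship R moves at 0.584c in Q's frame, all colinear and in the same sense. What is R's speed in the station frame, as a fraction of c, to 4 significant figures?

u ≈ 0.8404c

Compose boost 2: (0.342 + 0.195)/(1 + 0.342×0.195) = 0.5370/1.06669 = 0.503426
Compose boost 3: (0.584 + 0.503426)/(1 + 0.584×0.503426) = 1.08743/1.29400 = 0.8404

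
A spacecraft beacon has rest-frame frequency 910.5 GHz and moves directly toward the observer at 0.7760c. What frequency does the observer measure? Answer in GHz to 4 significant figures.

f_obs ≈ 2564 GHz

Relativistic Doppler: f_obs = f_src √((1+β)/(1−β))
= 910.5 × √(1.77600/0.224000) = 910.5 × 2.81577 = 2564 GHz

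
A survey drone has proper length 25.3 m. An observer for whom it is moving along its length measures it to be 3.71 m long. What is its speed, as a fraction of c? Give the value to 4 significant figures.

γ = L₀/L = 25.3/3.71 = 6.81941
β = √(1 − 1/γ²) = 0.9892

β ≈ 0.9892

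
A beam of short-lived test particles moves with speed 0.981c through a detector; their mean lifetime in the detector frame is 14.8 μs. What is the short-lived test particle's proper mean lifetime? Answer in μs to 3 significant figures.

γ = 1/√(1 − 0.981²) = 5.1544
Proper time: τ₀ = Δt/γ = 14.8/5.1544 = 2.87 μs

τ₀ ≈ 2.87 μs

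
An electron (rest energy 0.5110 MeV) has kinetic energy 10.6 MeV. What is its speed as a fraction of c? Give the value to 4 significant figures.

β ≈ 0.9989

γ = 1 + K/(m₀c²) = 1 + 10.6/0.5110 = 21.7436
β = √(1 − 1/γ²) = 0.9989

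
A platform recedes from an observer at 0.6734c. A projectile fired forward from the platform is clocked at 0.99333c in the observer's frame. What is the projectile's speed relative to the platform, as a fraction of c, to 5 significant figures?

Inverse velocity addition: u' = (u − v)/(1 − uv/c²)
= (0.99333 − 0.6734)/(1 − 0.99333×0.6734) = 0.31993/0.3310916 = 0.96629

u' ≈ 0.96629c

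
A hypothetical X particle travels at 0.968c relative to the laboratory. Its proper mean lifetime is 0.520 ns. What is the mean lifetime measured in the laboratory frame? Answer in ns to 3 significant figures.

Δt ≈ 2.07 ns

γ = 1/√(1 − 0.968²) = 3.9849
Time dilation: Δt = γτ₀ = 3.9849 × 0.520 ns = 2.07 ns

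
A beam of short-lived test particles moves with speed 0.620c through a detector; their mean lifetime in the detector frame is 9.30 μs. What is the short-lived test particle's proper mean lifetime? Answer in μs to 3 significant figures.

γ = 1/√(1 − 0.620²) = 1.2745
Proper time: τ₀ = Δt/γ = 9.30/1.2745 = 7.30 μs

τ₀ ≈ 7.30 μs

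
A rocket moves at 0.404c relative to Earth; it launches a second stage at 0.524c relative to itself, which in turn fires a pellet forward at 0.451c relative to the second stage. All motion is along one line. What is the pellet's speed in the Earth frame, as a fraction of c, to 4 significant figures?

Compose boost 2: (0.524 + 0.404)/(1 + 0.524×0.404) = 0.9280/1.21170 = 0.765869
Compose boost 3: (0.451 + 0.765869)/(1 + 0.451×0.765869) = 1.21687/1.34541 = 0.9045

u ≈ 0.9045c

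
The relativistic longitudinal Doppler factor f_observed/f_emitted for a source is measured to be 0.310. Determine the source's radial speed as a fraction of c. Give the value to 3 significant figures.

f_obs/f_src = √((1−β)/(1+β)) = 0.310  ⇒  (1−β)/(1+β) = 0.096100
β = |1 − D²|/(1 + D²) = |1 − 0.096100|/(1 + 0.096100) = 0.825

β ≈ 0.825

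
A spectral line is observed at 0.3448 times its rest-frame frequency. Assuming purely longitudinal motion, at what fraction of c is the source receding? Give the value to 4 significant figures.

β ≈ 0.7875

f_obs/f_src = √((1−β)/(1+β)) = 0.3448  ⇒  (1−β)/(1+β) = 0.118887
β = |1 − D²|/(1 + D²) = |1 − 0.118887|/(1 + 0.118887) = 0.7875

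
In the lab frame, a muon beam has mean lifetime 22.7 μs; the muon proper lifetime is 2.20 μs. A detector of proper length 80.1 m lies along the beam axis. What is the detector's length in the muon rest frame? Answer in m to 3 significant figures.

Time dilation ⇒ γ = Δt/τ₀ = 22.7/2.20 = 10.318
Length contraction: L = L₀/γ = 80.1/10.318 = 7.76 m

L ≈ 7.76 m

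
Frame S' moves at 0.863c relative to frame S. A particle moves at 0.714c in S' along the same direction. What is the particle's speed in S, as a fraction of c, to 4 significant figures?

u ≈ 0.9758c

Relativistic velocity addition: u = (u' + v)/(1 + u'v/c²)
= (0.714 + 0.863)/(1 + 0.714×0.863) = 1.577/1.61618 = 0.9758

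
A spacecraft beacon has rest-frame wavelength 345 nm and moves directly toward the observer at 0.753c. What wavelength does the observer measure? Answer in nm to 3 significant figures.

λ_obs ≈ 130 nm

Relativistic Doppler: λ_obs = λ_src √((1−β)/(1+β))
= 345 × √(0.24700/1.7530) = 345 × 0.37537 = 130 nm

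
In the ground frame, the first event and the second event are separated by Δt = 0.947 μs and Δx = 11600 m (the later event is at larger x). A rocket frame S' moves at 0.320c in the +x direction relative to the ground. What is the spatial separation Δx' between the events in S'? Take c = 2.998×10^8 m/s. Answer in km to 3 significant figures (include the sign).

Δx' ≈ 12.1 km

γ = 1/√(1 − 0.320²) = 1.0555
Δx' = γ(Δx − vΔt) = 1.0555 × (11600 m − 0.320×(2.998×10^8 m/s)×0.947×10^-6 s)
= 1.0555 × (11509 m) = 12.1 km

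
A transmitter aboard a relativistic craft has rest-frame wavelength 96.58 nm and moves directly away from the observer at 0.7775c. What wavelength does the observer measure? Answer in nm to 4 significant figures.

λ_obs ≈ 273.0 nm

Relativistic Doppler: λ_obs = λ_src √((1+β)/(1−β))
= 96.58 × √(1.77750/0.222500) = 96.58 × 2.82644 = 273.0 nm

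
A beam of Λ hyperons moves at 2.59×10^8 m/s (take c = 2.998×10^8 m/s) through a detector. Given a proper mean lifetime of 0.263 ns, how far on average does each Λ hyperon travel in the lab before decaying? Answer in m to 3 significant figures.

β = v/c = 2.59×10^8 / 2.998×10^8 = 0.86391
γ = 1/√(1 − 0.86391²) = 1.9855
Dilated lifetime: Δt = γτ₀ = 1.9855 × 0.263 ns = 0.52219 ns
d = vΔt = 0.86391c × 0.52219 ns = 2.5900×10^8 m/s × 5.2219×10^-10 s = 0.135 m

d ≈ 0.135 m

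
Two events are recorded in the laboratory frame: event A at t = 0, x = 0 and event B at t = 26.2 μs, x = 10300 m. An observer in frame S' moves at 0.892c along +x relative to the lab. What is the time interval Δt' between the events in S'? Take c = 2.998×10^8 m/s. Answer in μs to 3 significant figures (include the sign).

γ = 1/√(1 − 0.892²) = 2.2122
Δt' = γ(Δt − vΔx/c²) = 2.2122 × (26.2 μs − 0.892×10300 m / (2.998×10^8 m/s))
= 2.2122 × (-4.4458 μs) = -9.83 μs

Δt' ≈ -9.83 μs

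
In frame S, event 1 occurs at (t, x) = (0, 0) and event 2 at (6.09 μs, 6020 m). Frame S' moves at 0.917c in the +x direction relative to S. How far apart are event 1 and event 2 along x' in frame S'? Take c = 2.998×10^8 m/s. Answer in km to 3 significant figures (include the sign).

Δx' ≈ 10.9 km

γ = 1/√(1 − 0.917²) = 2.5070
Δx' = γ(Δx − vΔt) = 2.5070 × (6020 m − 0.917×(2.998×10^8 m/s)×6.09×10^-6 s)
= 2.5070 × (4345.8 m) = 10.9 km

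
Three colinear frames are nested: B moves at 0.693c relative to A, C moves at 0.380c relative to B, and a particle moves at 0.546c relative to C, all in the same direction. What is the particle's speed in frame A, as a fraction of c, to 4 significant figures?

Compose boost 2: (0.380 + 0.693)/(1 + 0.380×0.693) = 1.073/1.26334 = 0.849336
Compose boost 3: (0.546 + 0.849336)/(1 + 0.546×0.849336) = 1.39534/1.46374 = 0.9533

u ≈ 0.9533c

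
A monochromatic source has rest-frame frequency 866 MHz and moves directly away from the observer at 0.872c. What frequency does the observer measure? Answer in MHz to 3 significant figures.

Relativistic Doppler: f_obs = f_src √((1−β)/(1+β))
= 866 × √(0.12800/1.8720) = 866 × 0.26149 = 226 MHz

f_obs ≈ 226 MHz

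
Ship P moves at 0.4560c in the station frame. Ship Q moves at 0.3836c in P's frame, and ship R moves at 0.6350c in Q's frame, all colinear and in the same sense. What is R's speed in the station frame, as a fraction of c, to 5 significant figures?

Compose boost 2: (0.3836 + 0.4560)/(1 + 0.3836×0.4560) = 0.83960/1.174922 = 0.7146009
Compose boost 3: (0.6350 + 0.7146009)/(1 + 0.6350×0.7146009) = 1.349601/1.453772 = 0.92834

u ≈ 0.92834c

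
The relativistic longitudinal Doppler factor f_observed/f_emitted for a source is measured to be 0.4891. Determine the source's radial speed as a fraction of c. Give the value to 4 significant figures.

f_obs/f_src = √((1−β)/(1+β)) = 0.4891  ⇒  (1−β)/(1+β) = 0.239219
β = |1 − D²|/(1 + D²) = |1 − 0.239219|/(1 + 0.239219) = 0.6139

β ≈ 0.6139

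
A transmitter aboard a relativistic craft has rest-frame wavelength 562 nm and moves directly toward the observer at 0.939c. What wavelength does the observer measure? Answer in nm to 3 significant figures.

Relativistic Doppler: λ_obs = λ_src √((1−β)/(1+β))
= 562 × √(0.061000/1.9390) = 562 × 0.17737 = 99.7 nm

λ_obs ≈ 99.7 nm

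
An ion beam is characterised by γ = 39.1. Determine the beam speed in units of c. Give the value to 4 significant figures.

β = √(1 − 1/γ²) = √(1 − 1/39.1²) = √(0.999346) = 0.9997

β ≈ 0.9997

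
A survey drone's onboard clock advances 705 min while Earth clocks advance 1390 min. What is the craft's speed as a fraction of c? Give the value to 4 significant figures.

β ≈ 0.8618

γ = Δt/τ₀ = 1390/705 = 1.97163
β = √(1 − 1/γ²) = √(1 − 1/1.97163²) = 0.8618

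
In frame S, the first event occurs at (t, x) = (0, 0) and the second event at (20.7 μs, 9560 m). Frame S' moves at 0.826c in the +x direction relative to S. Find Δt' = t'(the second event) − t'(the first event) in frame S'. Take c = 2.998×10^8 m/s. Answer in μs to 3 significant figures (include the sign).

γ = 1/√(1 − 0.826²) = 1.7741
Δt' = γ(Δt − vΔx/c²) = 1.7741 × (20.7 μs − 0.826×9560 m / (2.998×10^8 m/s))
= 1.7741 × (-5.6394 μs) = -10.0 μs

Δt' ≈ -10.0 μs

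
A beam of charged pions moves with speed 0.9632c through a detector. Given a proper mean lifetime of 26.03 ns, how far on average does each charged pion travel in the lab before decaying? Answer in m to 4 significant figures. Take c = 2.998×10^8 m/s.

d ≈ 27.97 m

γ = 1/√(1 − 0.9632²) = 3.72044
Dilated lifetime: Δt = γτ₀ = 3.72044 × 26.03 ns = 96.8429 ns
d = vΔt = 0.9632c × 96.8429 ns = 2.88767×10^8 m/s × 9.68429×10^-8 s = 27.97 m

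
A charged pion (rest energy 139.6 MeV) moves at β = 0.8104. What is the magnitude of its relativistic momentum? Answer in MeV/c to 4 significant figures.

γ = 1/√(1 − 0.8104²) = 1.70684
p = γβm₀c = 1.70684 × 0.8104 × 139.6 MeV/c = 193.1 MeV/c

p ≈ 193.1 MeV/c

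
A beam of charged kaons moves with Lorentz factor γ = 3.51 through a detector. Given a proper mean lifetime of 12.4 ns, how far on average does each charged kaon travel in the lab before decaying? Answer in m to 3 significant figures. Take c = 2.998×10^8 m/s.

β = √(1 − 1/γ²) = √(1 − 1/3.51²) = 0.95856
Dilated lifetime: Δt = γτ₀ = 3.51 × 12.4 ns = 43.524 ns
d = vΔt = 0.95856c × 43.524 ns = 2.8738×10^8 m/s × 4.3524×10^-8 s = 12.5 m

d ≈ 12.5 m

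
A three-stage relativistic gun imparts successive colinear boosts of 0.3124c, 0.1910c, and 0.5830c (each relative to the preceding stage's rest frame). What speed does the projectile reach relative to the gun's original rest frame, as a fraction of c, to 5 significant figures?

Compose boost 2: (0.1910 + 0.3124)/(1 + 0.1910×0.3124) = 0.50340/1.059668 = 0.4750543
Compose boost 3: (0.5830 + 0.4750543)/(1 + 0.5830×0.4750543) = 1.058054/1.276957 = 0.82857

u ≈ 0.82857c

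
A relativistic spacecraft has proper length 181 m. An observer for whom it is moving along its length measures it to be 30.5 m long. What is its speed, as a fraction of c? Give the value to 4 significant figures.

γ = L₀/L = 181/30.5 = 5.93443
β = √(1 − 1/γ²) = 0.9857

β ≈ 0.9857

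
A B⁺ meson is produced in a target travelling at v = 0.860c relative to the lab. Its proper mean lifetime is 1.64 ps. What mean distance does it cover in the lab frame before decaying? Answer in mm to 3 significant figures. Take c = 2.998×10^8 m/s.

d ≈ 0.829 mm

γ = 1/√(1 − 0.860²) = 1.9597
Dilated lifetime: Δt = γτ₀ = 1.9597 × 1.64 ps = 3.2138 ps
d = vΔt = 0.860c × 3.2138 ps = 2.5783×10^8 m/s × 3.2138×10^-12 s = 0.829 mm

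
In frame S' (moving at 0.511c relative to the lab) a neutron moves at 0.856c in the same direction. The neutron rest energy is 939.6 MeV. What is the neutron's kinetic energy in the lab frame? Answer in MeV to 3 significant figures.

K ≈ 2100 MeV

u_lab = (0.856 + 0.511)/(1 + 0.856×0.511) = 0.951012
γ = 1/√(1 − 0.951012²) = 3.2346
K = (γ − 1)m₀c² = (3.2346 − 1) × 939.6 = 2.2346 × 939.6 = 2100 MeV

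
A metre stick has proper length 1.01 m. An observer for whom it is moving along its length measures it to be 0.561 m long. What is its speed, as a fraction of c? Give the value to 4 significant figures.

γ = L₀/L = 1.01/0.561 = 1.80036
β = √(1 − 1/γ²) = 0.8316

β ≈ 0.8316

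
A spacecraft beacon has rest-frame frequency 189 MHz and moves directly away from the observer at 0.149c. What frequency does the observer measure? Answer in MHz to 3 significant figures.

f_obs ≈ 163 MHz

Relativistic Doppler: f_obs = f_src √((1−β)/(1+β))
= 189 × √(0.85100/1.1490) = 189 × 0.86061 = 163 MHz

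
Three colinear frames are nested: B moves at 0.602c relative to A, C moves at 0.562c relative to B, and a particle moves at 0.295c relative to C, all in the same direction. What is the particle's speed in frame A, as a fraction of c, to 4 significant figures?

u ≈ 0.9269c

Compose boost 2: (0.562 + 0.602)/(1 + 0.562×0.602) = 1.164/1.33832 = 0.869745
Compose boost 3: (0.295 + 0.869745)/(1 + 0.295×0.869745) = 1.16474/1.25657 = 0.9269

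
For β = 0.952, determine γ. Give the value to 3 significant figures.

γ ≈ 3.27

γ = 1/√(1 − β²) = 1/√(1 − 0.952²) = 1/√(0.093696) = 3.27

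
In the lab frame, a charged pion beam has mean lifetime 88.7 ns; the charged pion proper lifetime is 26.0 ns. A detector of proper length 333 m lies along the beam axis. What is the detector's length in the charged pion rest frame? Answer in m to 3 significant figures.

L ≈ 97.6 m

Time dilation ⇒ γ = Δt/τ₀ = 88.7/26.0 = 3.4115
Length contraction: L = L₀/γ = 333/3.4115 = 97.6 m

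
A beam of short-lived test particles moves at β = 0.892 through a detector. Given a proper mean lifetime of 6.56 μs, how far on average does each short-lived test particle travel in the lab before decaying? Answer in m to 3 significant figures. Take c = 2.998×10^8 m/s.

d ≈ 3880 m

γ = 1/√(1 − 0.892²) = 2.2122
Dilated lifetime: Δt = γτ₀ = 2.2122 × 6.56 μs = 14.512 μs
d = vΔt = 0.892c × 14.512 μs = 2.6742×10^8 m/s × 1.4512×10^-5 s = 3880 m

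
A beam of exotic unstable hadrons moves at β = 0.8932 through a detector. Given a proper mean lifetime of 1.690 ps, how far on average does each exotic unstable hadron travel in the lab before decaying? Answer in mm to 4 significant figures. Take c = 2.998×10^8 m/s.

d ≈ 1.006 mm

γ = 1/√(1 − 0.8932²) = 2.22390
Dilated lifetime: Δt = γτ₀ = 2.22390 × 1.690 ps = 3.75840 ps
d = vΔt = 0.8932c × 3.75840 ps = 2.67781×10^8 m/s × 3.75840×10^-12 s = 1.006 mm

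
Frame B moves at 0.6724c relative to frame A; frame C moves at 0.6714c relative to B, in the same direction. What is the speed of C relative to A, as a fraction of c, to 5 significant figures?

u ≈ 0.92583c

Compose boost 2: (0.6714 + 0.6724)/(1 + 0.6714×0.6724) = 1.3438/1.451449 = 0.92583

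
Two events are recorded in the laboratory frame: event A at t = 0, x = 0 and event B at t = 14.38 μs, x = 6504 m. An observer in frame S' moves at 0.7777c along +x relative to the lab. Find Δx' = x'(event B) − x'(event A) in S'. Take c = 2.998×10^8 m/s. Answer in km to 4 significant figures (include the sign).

γ = 1/√(1 − 0.7777²) = 1.59075
Δx' = γ(Δx − vΔt) = 1.59075 × (6504 m − 0.7777×(2.998×10^8 m/s)×14.38×10^-6 s)
= 1.59075 × (3151.24 m) = 5.013 km

Δx' ≈ 5.013 km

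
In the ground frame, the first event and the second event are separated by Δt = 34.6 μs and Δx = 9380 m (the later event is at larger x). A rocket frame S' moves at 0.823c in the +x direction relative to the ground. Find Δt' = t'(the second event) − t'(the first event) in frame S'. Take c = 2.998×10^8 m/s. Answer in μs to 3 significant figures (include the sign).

γ = 1/√(1 − 0.823²) = 1.7604
Δt' = γ(Δt − vΔx/c²) = 1.7604 × (34.6 μs − 0.823×9380 m / (2.998×10^8 m/s))
= 1.7604 × (8.8504 μs) = 15.6 μs

Δt' ≈ 15.6 μs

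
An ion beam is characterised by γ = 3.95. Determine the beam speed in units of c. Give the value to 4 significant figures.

β ≈ 0.9674

β = √(1 − 1/γ²) = √(1 − 1/3.95²) = √(0.935908) = 0.9674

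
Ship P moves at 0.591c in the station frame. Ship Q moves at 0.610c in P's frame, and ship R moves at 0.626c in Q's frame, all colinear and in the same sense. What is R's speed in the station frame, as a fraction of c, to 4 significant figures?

u ≈ 0.9718c

Compose boost 2: (0.610 + 0.591)/(1 + 0.610×0.591) = 1.201/1.36051 = 0.882757
Compose boost 3: (0.626 + 0.882757)/(1 + 0.626×0.882757) = 1.50876/1.55261 = 0.9718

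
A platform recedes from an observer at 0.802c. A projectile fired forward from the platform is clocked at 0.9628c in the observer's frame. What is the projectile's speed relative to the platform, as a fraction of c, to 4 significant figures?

Inverse velocity addition: u' = (u − v)/(1 − uv/c²)
= (0.9628 − 0.802)/(1 − 0.9628×0.802) = 0.1608/0.227834 = 0.7058

u' ≈ 0.7058c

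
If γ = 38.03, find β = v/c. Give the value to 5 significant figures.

β = √(1 − 1/γ²) = √(1 − 1/38.03²) = √(0.9993086) = 0.99965

β ≈ 0.99965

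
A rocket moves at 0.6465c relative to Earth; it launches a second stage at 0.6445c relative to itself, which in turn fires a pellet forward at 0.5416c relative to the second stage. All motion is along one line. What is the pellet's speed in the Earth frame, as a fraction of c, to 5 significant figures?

Compose boost 2: (0.6445 + 0.6465)/(1 + 0.6445×0.6465) = 1.2910/1.416669 = 0.9112925
Compose boost 3: (0.5416 + 0.9112925)/(1 + 0.5416×0.9112925) = 1.452892/1.493556 = 0.97277

u ≈ 0.97277c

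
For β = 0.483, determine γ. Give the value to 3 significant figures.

γ ≈ 1.14

γ = 1/√(1 − β²) = 1/√(1 − 0.483²) = 1/√(0.76671) = 1.14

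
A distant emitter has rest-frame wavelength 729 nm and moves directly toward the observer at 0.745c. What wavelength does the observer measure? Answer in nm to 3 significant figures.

Relativistic Doppler: λ_obs = λ_src √((1−β)/(1+β))
= 729 × √(0.25500/1.7450) = 729 × 0.38227 = 279 nm

λ_obs ≈ 279 nm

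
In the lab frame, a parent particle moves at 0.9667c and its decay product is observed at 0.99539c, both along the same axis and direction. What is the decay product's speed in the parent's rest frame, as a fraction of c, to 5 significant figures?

Inverse velocity addition: u' = (u − v)/(1 − uv/c²)
= (0.99539 − 0.9667)/(1 − 0.99539×0.9667) = 0.028690/0.03775649 = 0.75987

u' ≈ 0.75987c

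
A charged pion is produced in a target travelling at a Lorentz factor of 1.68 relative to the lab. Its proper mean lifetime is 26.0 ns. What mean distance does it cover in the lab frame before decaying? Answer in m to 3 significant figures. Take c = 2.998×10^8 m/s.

β = √(1 − 1/γ²) = √(1 − 1/1.68²) = 0.80355
Dilated lifetime: Δt = γτ₀ = 1.68 × 26.0 ns = 43.680 ns
d = vΔt = 0.80355c × 43.680 ns = 2.4090×10^8 m/s × 4.3680×10^-8 s = 10.5 m

d ≈ 10.5 m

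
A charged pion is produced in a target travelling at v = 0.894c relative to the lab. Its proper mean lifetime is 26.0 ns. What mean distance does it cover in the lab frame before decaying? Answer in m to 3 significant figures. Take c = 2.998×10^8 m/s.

d ≈ 15.6 m

γ = 1/√(1 − 0.894²) = 2.2318
Dilated lifetime: Δt = γτ₀ = 2.2318 × 26.0 ns = 58.027 ns
d = vΔt = 0.894c × 58.027 ns = 2.6802×10^8 m/s × 5.8027×10^-8 s = 15.6 m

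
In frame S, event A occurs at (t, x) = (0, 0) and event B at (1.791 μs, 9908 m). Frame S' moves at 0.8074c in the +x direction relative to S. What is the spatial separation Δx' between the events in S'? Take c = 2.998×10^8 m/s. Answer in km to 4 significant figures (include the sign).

Δx' ≈ 16.06 km

γ = 1/√(1 − 0.8074²) = 1.69490
Δx' = γ(Δx − vΔt) = 1.69490 × (9908 m − 0.8074×(2.998×10^8 m/s)×1.791×10^-6 s)
= 1.69490 × (9474.47 m) = 16.06 km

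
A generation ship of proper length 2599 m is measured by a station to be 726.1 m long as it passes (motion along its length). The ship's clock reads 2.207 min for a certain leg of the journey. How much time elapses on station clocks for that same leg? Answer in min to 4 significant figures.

Length contraction ⇒ γ = L₀/L = 2599/726.1 = 3.57940
Time dilation: Δt = γτ₀ = 3.57940 × 2.207 min = 7.900 min

Δt ≈ 7.900 min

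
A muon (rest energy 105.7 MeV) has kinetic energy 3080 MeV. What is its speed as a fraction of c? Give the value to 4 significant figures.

β ≈ 0.9994

γ = 1 + K/(m₀c²) = 1 + 3080/105.7 = 30.1391
β = √(1 − 1/γ²) = 0.9994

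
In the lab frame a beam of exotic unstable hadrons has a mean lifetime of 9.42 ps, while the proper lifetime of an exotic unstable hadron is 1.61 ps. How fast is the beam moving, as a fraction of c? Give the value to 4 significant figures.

β ≈ 0.9853

γ = Δt/τ₀ = 9.42/1.61 = 5.85093
β = √(1 − 1/γ²) = √(1 − 1/5.85093²) = 0.9853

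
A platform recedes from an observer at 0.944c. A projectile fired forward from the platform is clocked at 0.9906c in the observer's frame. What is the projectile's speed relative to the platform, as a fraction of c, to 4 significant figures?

Inverse velocity addition: u' = (u − v)/(1 − uv/c²)
= (0.9906 − 0.944)/(1 − 0.9906×0.944) = 0.04660/0.0648736 = 0.7183

u' ≈ 0.7183c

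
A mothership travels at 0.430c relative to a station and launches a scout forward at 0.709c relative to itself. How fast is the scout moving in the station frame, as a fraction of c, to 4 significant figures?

u ≈ 0.8729c

Compose boost 2: (0.709 + 0.430)/(1 + 0.709×0.430) = 1.139/1.30487 = 0.8729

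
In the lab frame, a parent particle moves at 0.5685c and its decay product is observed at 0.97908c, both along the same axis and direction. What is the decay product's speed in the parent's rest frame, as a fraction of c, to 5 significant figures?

Inverse velocity addition: u' = (u − v)/(1 − uv/c²)
= (0.97908 − 0.5685)/(1 − 0.97908×0.5685) = 0.41058/0.4433930 = 0.92600

u' ≈ 0.92600c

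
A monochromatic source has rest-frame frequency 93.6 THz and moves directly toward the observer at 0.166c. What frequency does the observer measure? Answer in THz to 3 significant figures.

f_obs ≈ 111 THz

Relativistic Doppler: f_obs = f_src √((1+β)/(1−β))
= 93.6 × √(1.1660/0.83400) = 93.6 × 1.1824 = 111 THz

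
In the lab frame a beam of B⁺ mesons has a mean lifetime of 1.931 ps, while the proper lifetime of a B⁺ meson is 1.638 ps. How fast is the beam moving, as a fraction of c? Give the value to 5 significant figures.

γ = Δt/τ₀ = 1.931/1.638 = 1.178877
β = √(1 − 1/γ²) = √(1 − 1/1.178877²) = 0.52957

β ≈ 0.52957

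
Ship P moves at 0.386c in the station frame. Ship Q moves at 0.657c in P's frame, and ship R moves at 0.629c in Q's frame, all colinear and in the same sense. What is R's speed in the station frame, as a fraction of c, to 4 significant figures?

u ≈ 0.9591c

Compose boost 2: (0.657 + 0.386)/(1 + 0.657×0.386) = 1.043/1.25360 = 0.832003
Compose boost 3: (0.629 + 0.832003)/(1 + 0.629×0.832003) = 1.46100/1.52333 = 0.9591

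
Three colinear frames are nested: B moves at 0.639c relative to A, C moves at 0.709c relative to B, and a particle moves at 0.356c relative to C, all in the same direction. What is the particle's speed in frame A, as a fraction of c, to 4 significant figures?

Compose boost 2: (0.709 + 0.639)/(1 + 0.709×0.639) = 1.348/1.45305 = 0.927703
Compose boost 3: (0.356 + 0.927703)/(1 + 0.356×0.927703) = 1.28370/1.33026 = 0.9650

u ≈ 0.9650c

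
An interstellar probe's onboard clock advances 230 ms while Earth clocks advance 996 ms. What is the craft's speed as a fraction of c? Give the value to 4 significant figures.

β ≈ 0.9730

γ = Δt/τ₀ = 996/230 = 4.33043
β = √(1 − 1/γ²) = √(1 − 1/4.33043²) = 0.9730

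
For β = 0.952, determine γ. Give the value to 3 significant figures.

γ ≈ 3.27

γ = 1/√(1 − β²) = 1/√(1 − 0.952²) = 1/√(0.093696) = 3.27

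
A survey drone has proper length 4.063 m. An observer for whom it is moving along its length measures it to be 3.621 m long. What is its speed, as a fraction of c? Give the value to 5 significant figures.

β ≈ 0.45358

γ = L₀/L = 4.063/3.621 = 1.122066
β = √(1 − 1/γ²) = 0.45358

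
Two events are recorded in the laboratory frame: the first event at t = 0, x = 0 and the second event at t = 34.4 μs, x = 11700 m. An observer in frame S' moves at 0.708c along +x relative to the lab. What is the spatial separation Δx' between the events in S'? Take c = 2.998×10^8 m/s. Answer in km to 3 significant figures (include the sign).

Δx' ≈ 6.23 km

γ = 1/√(1 − 0.708²) = 1.4160
Δx' = γ(Δx − vΔt) = 1.4160 × (11700 m − 0.708×(2.998×10^8 m/s)×34.4×10^-6 s)
= 1.4160 × (4398.3 m) = 6.23 km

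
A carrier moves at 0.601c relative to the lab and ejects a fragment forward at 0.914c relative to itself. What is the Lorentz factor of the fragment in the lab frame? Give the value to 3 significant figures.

γ ≈ 4.78

u_lab = (0.914 + 0.601)/(1 + 0.914×0.601) = 1.515/1.54931 = 0.977852
γ = 1/√(1 − 0.977852²) = 4.78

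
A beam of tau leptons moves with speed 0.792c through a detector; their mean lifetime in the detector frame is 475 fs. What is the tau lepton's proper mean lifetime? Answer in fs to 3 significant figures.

γ = 1/√(1 − 0.792²) = 1.6379
Proper time: τ₀ = Δt/γ = 475/1.6379 = 290 fs

τ₀ ≈ 290 fs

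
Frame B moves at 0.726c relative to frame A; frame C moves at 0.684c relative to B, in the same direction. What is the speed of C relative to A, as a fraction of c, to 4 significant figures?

u ≈ 0.9421c

Compose boost 2: (0.684 + 0.726)/(1 + 0.684×0.726) = 1.410/1.49658 = 0.9421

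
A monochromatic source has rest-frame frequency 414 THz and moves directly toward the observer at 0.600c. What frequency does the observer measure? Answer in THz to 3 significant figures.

Relativistic Doppler: f_obs = f_src √((1+β)/(1−β))
= 414 × √(1.6000/0.40000) = 414 × 2.0000 = 828 THz

f_obs ≈ 828 THz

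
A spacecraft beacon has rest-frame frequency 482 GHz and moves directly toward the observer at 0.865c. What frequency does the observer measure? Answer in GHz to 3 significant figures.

Relativistic Doppler: f_obs = f_src √((1+β)/(1−β))
= 482 × √(1.8650/0.13500) = 482 × 3.7168 = 1790 GHz

f_obs ≈ 1790 GHz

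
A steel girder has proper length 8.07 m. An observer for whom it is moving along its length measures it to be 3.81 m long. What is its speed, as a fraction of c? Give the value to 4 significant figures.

β ≈ 0.8815

γ = L₀/L = 8.07/3.81 = 2.11811
β = √(1 − 1/γ²) = 0.8815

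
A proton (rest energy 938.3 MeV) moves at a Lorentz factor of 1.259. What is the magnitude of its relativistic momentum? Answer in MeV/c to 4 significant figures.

p ≈ 717.7 MeV/c

β = √(1 − 1/γ²) = √(1 − 1/1.259²) = 0.607550
p = γβm₀c = 1.259 × 0.607550 × 938.3 MeV/c = 717.7 MeV/c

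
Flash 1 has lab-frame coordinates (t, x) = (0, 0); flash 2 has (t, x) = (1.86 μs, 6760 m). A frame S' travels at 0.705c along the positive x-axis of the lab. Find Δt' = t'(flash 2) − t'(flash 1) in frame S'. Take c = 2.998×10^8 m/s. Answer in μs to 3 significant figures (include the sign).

γ = 1/√(1 − 0.705²) = 1.4100
Δt' = γ(Δt − vΔx/c²) = 1.4100 × (1.86 μs − 0.705×6760 m / (2.998×10^8 m/s))
= 1.4100 × (-14.037 μs) = -19.8 μs

Δt' ≈ -19.8 μs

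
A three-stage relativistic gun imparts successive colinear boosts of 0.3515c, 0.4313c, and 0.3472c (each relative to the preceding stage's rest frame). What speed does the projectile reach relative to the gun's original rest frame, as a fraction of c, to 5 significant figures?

u ≈ 0.83086c

Compose boost 2: (0.4313 + 0.3515)/(1 + 0.4313×0.3515) = 0.78280/1.151602 = 0.6797488
Compose boost 3: (0.3472 + 0.6797488)/(1 + 0.3472×0.6797488) = 1.026949/1.236009 = 0.83086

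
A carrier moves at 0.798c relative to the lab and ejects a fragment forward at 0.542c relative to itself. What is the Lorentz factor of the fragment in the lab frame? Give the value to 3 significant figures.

γ ≈ 2.83

u_lab = (0.542 + 0.798)/(1 + 0.542×0.798) = 1.340/1.43252 = 0.935417
γ = 1/√(1 − 0.935417²) = 2.83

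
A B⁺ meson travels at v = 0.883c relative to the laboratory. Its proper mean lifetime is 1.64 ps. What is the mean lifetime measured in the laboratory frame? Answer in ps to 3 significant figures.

Δt ≈ 3.49 ps

γ = 1/√(1 − 0.883²) = 2.1305
Time dilation: Δt = γτ₀ = 2.1305 × 1.64 ps = 3.49 ps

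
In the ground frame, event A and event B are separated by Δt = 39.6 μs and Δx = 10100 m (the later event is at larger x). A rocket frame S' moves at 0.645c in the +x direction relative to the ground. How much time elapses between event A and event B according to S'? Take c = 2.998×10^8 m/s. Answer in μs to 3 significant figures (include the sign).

Δt' ≈ 23.4 μs

γ = 1/√(1 − 0.645²) = 1.3086
Δt' = γ(Δt − vΔx/c²) = 1.3086 × (39.6 μs − 0.645×10100 m / (2.998×10^8 m/s))
= 1.3086 × (17.871 μs) = 23.4 μs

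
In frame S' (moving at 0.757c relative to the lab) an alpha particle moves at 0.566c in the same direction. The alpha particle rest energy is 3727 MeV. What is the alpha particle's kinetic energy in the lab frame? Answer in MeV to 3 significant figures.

K ≈ 6160 MeV

u_lab = (0.566 + 0.757)/(1 + 0.566×0.757) = 0.926171
γ = 1/√(1 − 0.926171²) = 2.6518
K = (γ − 1)m₀c² = (2.6518 − 1) × 3727 = 1.6518 × 3727 = 6160 MeV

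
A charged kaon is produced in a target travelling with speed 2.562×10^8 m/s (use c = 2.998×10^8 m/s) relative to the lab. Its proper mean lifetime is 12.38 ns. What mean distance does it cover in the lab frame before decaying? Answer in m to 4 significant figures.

d ≈ 6.107 m

β = v/c = 2.562×10^8 / 2.998×10^8 = 0.854570
γ = 1/√(1 − 0.854570²) = 1.92553
Dilated lifetime: Δt = γτ₀ = 1.92553 × 12.38 ns = 23.8381 ns
d = vΔt = 0.854570c × 23.8381 ns = 2.56200×10^8 m/s × 2.38381×10^-8 s = 6.107 m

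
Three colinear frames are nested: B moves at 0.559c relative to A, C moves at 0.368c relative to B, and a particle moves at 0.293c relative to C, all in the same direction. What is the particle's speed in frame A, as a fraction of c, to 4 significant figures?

u ≈ 0.8666c

Compose boost 2: (0.368 + 0.559)/(1 + 0.368×0.559) = 0.9270/1.20571 = 0.768840
Compose boost 3: (0.293 + 0.768840)/(1 + 0.293×0.768840) = 1.06184/1.22527 = 0.8666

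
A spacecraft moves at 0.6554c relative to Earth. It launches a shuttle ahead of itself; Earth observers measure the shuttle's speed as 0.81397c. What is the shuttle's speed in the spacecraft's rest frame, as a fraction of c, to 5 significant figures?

Inverse velocity addition: u' = (u − v)/(1 − uv/c²)
= (0.81397 − 0.6554)/(1 − 0.81397×0.6554) = 0.15857/0.4665241 = 0.33990

u' ≈ 0.33990c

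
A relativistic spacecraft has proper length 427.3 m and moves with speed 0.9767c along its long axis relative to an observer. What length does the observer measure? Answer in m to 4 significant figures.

γ = 1/√(1 − 0.9767²) = 4.65963
Length contraction: L = L₀/γ = 427.3/4.65963 = 91.70 m

L ≈ 91.70 m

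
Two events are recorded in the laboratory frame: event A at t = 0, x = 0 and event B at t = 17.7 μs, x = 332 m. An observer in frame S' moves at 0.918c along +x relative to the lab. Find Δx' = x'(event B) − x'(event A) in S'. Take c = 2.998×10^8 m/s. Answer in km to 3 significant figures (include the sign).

Δx' ≈ -11.4 km

γ = 1/√(1 − 0.918²) = 2.5216
Δx' = γ(Δx − vΔt) = 2.5216 × (332 m − 0.918×(2.998×10^8 m/s)×17.7×10^-6 s)
= 2.5216 × (-4539.3 m) = -11.4 km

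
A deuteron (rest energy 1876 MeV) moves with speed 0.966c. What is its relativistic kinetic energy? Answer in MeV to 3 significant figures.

K ≈ 5380 MeV

γ = 1/√(1 − 0.966²) = 3.8678
K = (γ − 1)m₀c² = (3.8678 − 1) × 1876 MeV = 2.8678 × 1876 MeV = 5380 MeV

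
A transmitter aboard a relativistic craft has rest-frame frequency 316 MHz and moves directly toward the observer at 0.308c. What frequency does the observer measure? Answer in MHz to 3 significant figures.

f_obs ≈ 434 MHz

Relativistic Doppler: f_obs = f_src √((1+β)/(1−β))
= 316 × √(1.3080/0.69200) = 316 × 1.3748 = 434 MHz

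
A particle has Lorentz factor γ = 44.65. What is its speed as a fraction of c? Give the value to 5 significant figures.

β = √(1 − 1/γ²) = √(1 − 1/44.65²) = √(0.9994984) = 0.99975

β ≈ 0.99975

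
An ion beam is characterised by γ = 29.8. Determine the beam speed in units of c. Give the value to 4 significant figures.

β ≈ 0.9994

β = √(1 − 1/γ²) = √(1 − 1/29.8²) = √(0.998874) = 0.9994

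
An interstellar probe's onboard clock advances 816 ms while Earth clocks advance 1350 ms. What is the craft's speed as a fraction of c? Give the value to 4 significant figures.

β ≈ 0.7966

γ = Δt/τ₀ = 1350/816 = 1.65441
β = √(1 − 1/γ²) = √(1 − 1/1.65441²) = 0.7966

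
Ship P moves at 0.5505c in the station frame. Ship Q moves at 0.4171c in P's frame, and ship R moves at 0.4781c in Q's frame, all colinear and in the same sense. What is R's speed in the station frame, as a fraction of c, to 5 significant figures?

u ≈ 0.91919c

Compose boost 2: (0.4171 + 0.5505)/(1 + 0.4171×0.5505) = 0.96760/1.229614 = 0.7869139
Compose boost 3: (0.4781 + 0.7869139)/(1 + 0.4781×0.7869139) = 1.265014/1.376224 = 0.91919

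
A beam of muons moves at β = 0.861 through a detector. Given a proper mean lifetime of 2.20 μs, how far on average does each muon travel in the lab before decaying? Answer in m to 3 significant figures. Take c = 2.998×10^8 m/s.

γ = 1/√(1 − 0.861²) = 1.9662
Dilated lifetime: Δt = γτ₀ = 1.9662 × 2.20 μs = 4.3256 μs
d = vΔt = 0.861c × 4.3256 μs = 2.5813×10^8 m/s × 4.3256×10^-6 s = 1120 m

d ≈ 1120 m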